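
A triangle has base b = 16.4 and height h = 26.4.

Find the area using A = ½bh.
A = ½·b·h = ½·16.4·26.4 = ½·432.96 = 216.48

Area = 216.48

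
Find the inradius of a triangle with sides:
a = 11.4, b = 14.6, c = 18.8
r = Area/s where s is the semi-perimeter.
s = (11.4 + 14.6 + 18.8)/2 = 44.8/2 = 22.4
Area = √(s(s−a)(s−b)(s−c)) = √(22.4·11·7.8·3.6) ≈ √6918.91 ≈ 83.18
r ≈ 83.18/22.4 ≈ 3.71339

r = 3.713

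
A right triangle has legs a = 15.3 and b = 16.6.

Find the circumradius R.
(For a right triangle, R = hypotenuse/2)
Hypotenuse c = √(a² + b²) = √(234.09 + 275.56) = √509.65 ≈ 22.5754
R = c/2 ≈ 22.5754/2 ≈ 11.2877

R = 11.29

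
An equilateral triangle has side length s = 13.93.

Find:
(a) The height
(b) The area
(a) The height splits the triangle into two 30-60-90 halves: h = s·√3/2 = 13.93·1.73205/2 ≈ 24.1275/2 ≈ 12.0637
(b) Area = (√3/4)·s² = (√3/4)·13.93² = (√3/4)·194.0449 ≈ 0.433013·194.0449 ≈ 84.0239

Height = 12.06, Area = 84.02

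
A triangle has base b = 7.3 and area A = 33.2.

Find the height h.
A = ½·b·h  ⇒  h = 2A/b = 2·33.2/7.3 = 66.4/7.3 ≈ 9.09589

h = 9.096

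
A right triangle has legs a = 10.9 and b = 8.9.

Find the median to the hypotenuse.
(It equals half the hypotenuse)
Hypotenuse c = √(a² + b²) = √(118.81 + 79.21) = √198.02 ≈ 14.072
Median to hypotenuse = c/2 ≈ 14.072/2 ≈ 7.03598

Median = 7.036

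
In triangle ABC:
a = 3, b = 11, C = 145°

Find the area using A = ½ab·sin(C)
A = ½·a·b·sin(C) = ½·3·11·sin(145°)
sin(145°) ≈ 0.573576
A ≈ ½·33·0.573576 = 16.5·0.573576 ≈ 9.46401

Area = 9.464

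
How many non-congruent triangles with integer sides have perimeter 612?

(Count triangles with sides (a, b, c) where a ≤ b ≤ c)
Let a ≤ b ≤ c with a + b + c = 612. The only binding inequality is a + b > c, i.e. 612 − c > c, so c < 612/2; and c ≥ 612/3 since c is the largest side.
So 204 ≤ c ≤ 305. For each c, b runs from ⌈(612 − c)/2⌉ up to c (then a = 612 − b − c satisfies 1 ≤ a ≤ b automatically), giving c − ⌈(612 − c)/2⌉ + 1 choices.
Summing over c: 1 + 2 + 4 + 5 + … + 151 + 152  (102 terms, c = 204, …, 305) = 7803
Check (closed form: nearest integer to p²/48 for even p, (p+3)²/48 for odd p): 612²/48 = 374544/48 ≈ 7803.00 → 7803

7803 triangles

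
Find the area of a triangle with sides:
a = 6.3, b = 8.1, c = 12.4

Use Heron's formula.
s = (6.3 + 8.1 + 12.4)/2 = 26.8/2 = 13.4
s − a = 7.1, s − b = 5.3, s − c = 1
s(s−a)(s−b)(s−c) = 13.4·7.1·5.3·1 ≈ 504.242
Area = √504.242 ≈ 22.4553

Area = 22.46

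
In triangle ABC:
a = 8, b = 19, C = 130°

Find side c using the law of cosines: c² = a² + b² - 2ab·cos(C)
c² = 8² + 19² − 2·8·19·cos(130°)
cos(130°) ≈ -0.642788
c² ≈ 64 + 361 − 304·(-0.642788) ≈ 425 + 195.407 ≈ 620.407
c ≈ √620.407 ≈ 24.908

c = 24.91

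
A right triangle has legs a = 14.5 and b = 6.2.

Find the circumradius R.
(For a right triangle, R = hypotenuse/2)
Hypotenuse c = √(a² + b²) = √(210.25 + 38.44) = √248.69 ≈ 15.7699
R = c/2 ≈ 15.7699/2 ≈ 7.88495

R = 7.885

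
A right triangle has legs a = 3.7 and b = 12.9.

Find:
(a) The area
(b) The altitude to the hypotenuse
(a) The legs are perpendicular, so Area = ½·a·b = ½·3.7·12.9 = ½·47.73 = 23.865
(b) Hypotenuse c = √(a² + b²) = √(13.69 + 166.41) = √180.1 ≈ 13.4201
    Area = ½·c·h_c  ⇒  h_c = 2·Area/c = 47.73/13.4201 ≈ 3.5566

Area = 23.865, h_c = 3.557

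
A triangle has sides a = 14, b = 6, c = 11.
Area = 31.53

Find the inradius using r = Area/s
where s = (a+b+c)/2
s = (14 + 6 + 11)/2 = 31/2 = 15.5
r = Area/s = 31.53/15.5 ≈ 2.03419

r = 2.034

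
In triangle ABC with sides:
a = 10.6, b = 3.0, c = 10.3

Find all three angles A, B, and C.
Law of cosines for each angle (a² = 112.36, b² = 9, c² = 106.09):
cos(A) = (b² + c² − a²)/(2bc) = (9 + 106.09 − 112.36)/(2·3.0·10.3) = 2.73/61.8 ≈ 0.0441748  ⇒  A ≈ 87.4681°
cos(B) = (a² + c² − b²)/(2ac) = (112.36 + 106.09 − 9)/(2·10.6·10.3) = 209.45/218.36 ≈ 0.959196  ⇒  B ≈ 16.424°
cos(C) = (a² + b² − c²)/(2ab) = (112.36 + 9 − 106.09)/(2·10.6·3.0) = 15.27/63.6 ≈ 0.240094  ⇒  C ≈ 76.1079°
Check: A + B + C ≈ 180°

A = 87.47°, B = 16.42°, C = 76.11°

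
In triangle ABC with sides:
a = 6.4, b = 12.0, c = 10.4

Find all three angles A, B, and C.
Law of cosines for each angle (a² = 40.96, b² = 144, c² = 108.16):
cos(A) = (b² + c² − a²)/(2bc) = (144 + 108.16 − 40.96)/(2·12.0·10.4) = 211.2/249.6 ≈ 0.846154  ⇒  A ≈ 32.2042°
cos(B) = (a² + c² − b²)/(2ac) = (40.96 + 108.16 − 144)/(2·6.4·10.4) = 5.12/133.12 ≈ 0.0384615  ⇒  B ≈ 87.7958°
cos(C) = (a² + b² − c²)/(2ab) = (40.96 + 144 − 108.16)/(2·6.4·12.0) = 76.8/153.6 ≈ 0.5  ⇒  C ≈ 60°
Check: A + B + C ≈ 180°

A = 32.2°, B = 87.8°, C = 60°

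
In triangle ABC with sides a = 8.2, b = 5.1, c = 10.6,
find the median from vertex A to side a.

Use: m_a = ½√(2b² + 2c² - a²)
m_a = ½√(2·5.1² + 2·10.6² − 8.2²) = ½√(2·26.01 + 2·112.36 − 67.24) = ½√(52.02 + 224.72 − 67.24) = ½√209.5
√209.5 ≈ 14.4741, so m_a ≈ 7.23706

m_a = 7.237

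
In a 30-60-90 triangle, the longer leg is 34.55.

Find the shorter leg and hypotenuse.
In a 30-60-90 triangle the sides are in ratio 1 : √3 : 2, so short leg = long leg/√3 and hypotenuse = 2·(short leg).
Short leg = 34.55/√3 ≈ 34.55/1.73205 ≈ 19.9475
Hypotenuse = 2·19.9475 ≈ 39.8949

Short leg = 19.95, Hypotenuse = 39.89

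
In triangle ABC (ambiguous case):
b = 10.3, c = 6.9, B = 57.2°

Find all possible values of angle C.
b/sin(B) = c/sin(C)  ⇒  sin(C) = c·sin(B)/b = 6.9·sin(57.2°)/10.3
sin(57.2°) ≈ 0.840567
sin(C) ≈ 6.9·0.840567/10.3 ≈ 5.79991/10.3 ≈ 0.563098
Candidate 1: C₁ = arcsin(0.563098) ≈ 34.2703°  →  A = 180° − 57.2° − 34.2703° ≈ 88.5297° > 0, valid
Candidate 2: C₂ = 180° − C₁ ≈ 145.73°  →  A = 180° − 57.2° − 145.73° ≈ -22.9297° ≤ 0, not a valid triangle

C = 34.27° (one solution)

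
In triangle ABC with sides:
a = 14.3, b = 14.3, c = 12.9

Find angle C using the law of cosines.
c² = a² + b² − 2ab·cos(C)  ⇒  cos(C) = (a² + b² − c²)/(2ab)
cos(C) = (14.3² + 14.3² − 12.9²)/(2·14.3·14.3) = (204.49 + 204.49 − 166.41)/408.98 = 242.57/408.98 ≈ 0.59311
C = arccos(0.59311) ≈ 53.622°

C = 53.62°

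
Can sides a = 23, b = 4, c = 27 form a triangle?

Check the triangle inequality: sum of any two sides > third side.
a + b vs c: 23 + 4 = 27 ≤ 27  ✗
a + c vs b: 23 + 27 = 50 > 4  ✓
b + c vs a: 4 + 27 = 31 > 23  ✓

No: 23 + 4 = 27 is not > 27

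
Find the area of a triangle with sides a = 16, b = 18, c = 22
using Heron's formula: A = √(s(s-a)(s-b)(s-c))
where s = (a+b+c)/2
s = (16 + 18 + 22)/2 = 56/2 = 28
s − a = 12, s − b = 10, s − c = 6
s(s−a)(s−b)(s−c) = 28·12·10·6 = 20160
Area = √20160 ≈ 141.986

s = 28.0, Area = 142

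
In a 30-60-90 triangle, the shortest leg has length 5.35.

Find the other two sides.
In a 30-60-90 triangle the sides are in ratio 1 : √3 : 2 (short leg : long leg : hypotenuse).
Long leg = 5.35·√3 ≈ 5.35·1.73205 ≈ 9.26647
Hypotenuse = 2·5.35 = 10.7

Long leg = 5.35√3 = 9.266, Hypotenuse = 10.7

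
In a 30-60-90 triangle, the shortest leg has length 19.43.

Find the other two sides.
In a 30-60-90 triangle the sides are in ratio 1 : √3 : 2 (short leg : long leg : hypotenuse).
Long leg = 19.43·√3 ≈ 19.43·1.73205 ≈ 33.6537
Hypotenuse = 2·19.43 = 38.86

Long leg = 19.43√3 = 33.65, Hypotenuse = 38.86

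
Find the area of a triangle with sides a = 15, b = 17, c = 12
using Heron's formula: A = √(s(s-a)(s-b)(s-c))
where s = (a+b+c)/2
s = (15 + 17 + 12)/2 = 44/2 = 22
s − a = 7, s − b = 5, s − c = 10
s(s−a)(s−b)(s−c) = 22·7·5·10 = 7700
Area = √7700 ≈ 87.7496

s = 22.0, Area = 87.75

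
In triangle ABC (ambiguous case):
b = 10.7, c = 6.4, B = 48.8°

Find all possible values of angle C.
b/sin(B) = c/sin(C)  ⇒  sin(C) = c·sin(B)/b = 6.4·sin(48.8°)/10.7
sin(48.8°) ≈ 0.752415
sin(C) ≈ 6.4·0.752415/10.7 ≈ 4.81546/10.7 ≈ 0.450043
Candidate 1: C₁ = arcsin(0.450043) ≈ 26.7464°  →  A = 180° − 48.8° − 26.7464° ≈ 104.454° > 0, valid
Candidate 2: C₂ = 180° − C₁ ≈ 153.254°  →  A = 180° − 48.8° − 153.254° ≈ -22.0536° ≤ 0, not a valid triangle

C = 26.75° (one solution)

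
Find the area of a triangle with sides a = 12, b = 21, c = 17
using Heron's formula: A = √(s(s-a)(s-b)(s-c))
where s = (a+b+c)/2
s = (12 + 21 + 17)/2 = 50/2 = 25
s − a = 13, s − b = 4, s − c = 8
s(s−a)(s−b)(s−c) = 25·13·4·8 = 10400
Area = √10400 ≈ 101.98

s = 25.0, Area = 102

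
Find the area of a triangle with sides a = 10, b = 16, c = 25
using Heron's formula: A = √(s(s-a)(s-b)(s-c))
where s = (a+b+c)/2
s = (10 + 16 + 25)/2 = 51/2 = 25.5
s − a = 15.5, s − b = 9.5, s − c = 0.5
s(s−a)(s−b)(s−c) = 25.5·15.5·9.5·0.5 = 1877.4375
Area = √1877.4375 ≈ 43.3294

s = 25.5, Area = 43.33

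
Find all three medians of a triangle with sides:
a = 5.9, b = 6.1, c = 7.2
Median formula: m_a = ½√(2b² + 2c² − a²) (and cyclically). a² = 34.81, b² = 37.21, c² = 51.84.
m_a = ½√(2·37.21 + 2·51.84 − 34.81) = ½√143.29 ≈ ½·11.9704 ≈ 5.98519
m_b = ½√(2·34.81 + 2·51.84 − 37.21) = ½√136.09 ≈ ½·11.6658 ≈ 5.83288
m_c = ½√(2·34.81 + 2·37.21 − 51.84) = ½√92.2 ≈ ½·9.60208 ≈ 4.80104

m_a = 5.985, m_b = 5.833, m_c = 4.801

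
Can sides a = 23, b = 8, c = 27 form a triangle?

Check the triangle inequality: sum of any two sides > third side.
a + b vs c: 23 + 8 = 31 > 27  ✓
a + c vs b: 23 + 27 = 50 > 8  ✓
b + c vs a: 8 + 27 = 35 > 23  ✓

Yes, triangle inequality satisfied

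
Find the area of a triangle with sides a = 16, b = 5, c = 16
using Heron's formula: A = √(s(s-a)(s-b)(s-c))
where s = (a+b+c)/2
s = (16 + 5 + 16)/2 = 37/2 = 18.5
s − a = 2.5, s − b = 13.5, s − c = 2.5
s(s−a)(s−b)(s−c) = 18.5·2.5·13.5·2.5 = 1560.9375
Area = √1560.9375 ≈ 39.5087

s = 18.5, Area = 39.51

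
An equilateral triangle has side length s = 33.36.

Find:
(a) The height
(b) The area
(a) The height splits the triangle into two 30-60-90 halves: h = s·√3/2 = 33.36·1.73205/2 ≈ 57.7812/2 ≈ 28.8906
(b) Area = (√3/4)·s² = (√3/4)·33.36² = (√3/4)·1112.8896 ≈ 0.433013·1112.8896 ≈ 481.895

Height = 28.89, Area = 481.9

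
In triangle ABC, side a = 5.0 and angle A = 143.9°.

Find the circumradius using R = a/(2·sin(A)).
R = a/(2·sin(A)) = 5.0/(2·sin(143.9°))
sin(143.9°) ≈ 0.589196
R ≈ 5.0/(2·0.589196) = 5.0/1.17839 ≈ 4.24307

R = 4.243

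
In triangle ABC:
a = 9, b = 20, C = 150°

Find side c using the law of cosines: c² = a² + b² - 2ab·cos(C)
c² = 9² + 20² − 2·9·20·cos(150°)
cos(150°) ≈ -0.866025
c² ≈ 81 + 400 − 360·(-0.866025) ≈ 481 + 311.769 ≈ 792.769
c ≈ √792.769 ≈ 28.1562

c = 28.16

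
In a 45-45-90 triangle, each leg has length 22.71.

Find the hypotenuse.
In a 45-45-90 triangle the sides are in ratio 1 : 1 : √2, so hypotenuse = leg·√2.
Hypotenuse = 22.71·√2 ≈ 22.71·1.41421 ≈ 32.1168

Hypotenuse = 22.71√2 = 32.12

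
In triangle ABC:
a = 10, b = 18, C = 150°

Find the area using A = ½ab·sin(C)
A = ½·a·b·sin(C) = ½·10·18·sin(150°)
sin(150°) ≈ 0.5
A ≈ ½·180·0.5 = 90·0.5 ≈ 45

Area = 45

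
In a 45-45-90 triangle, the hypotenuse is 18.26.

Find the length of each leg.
In a 45-45-90 triangle hypotenuse = leg·√2, so leg = hypotenuse/√2.
Leg = 18.26/√2 ≈ 18.26/1.41421 ≈ 12.9118

Each leg = 12.91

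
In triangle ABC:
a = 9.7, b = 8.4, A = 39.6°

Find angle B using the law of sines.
a/sin(A) = b/sin(B)  ⇒  sin(B) = b·sin(A)/a = 8.4·sin(39.6°)/9.7
sin(39.6°) ≈ 0.637424
sin(B) ≈ 8.4·0.637424/9.7 ≈ 5.35436/9.7 ≈ 0.551996
B = arcsin(0.551996) ≈ 33.5041°
(Since b ≤ a we need B ≤ A, so the obtuse alternative 180° − 33.5041° ≈ 146.496° is rejected.)

B = 33.5°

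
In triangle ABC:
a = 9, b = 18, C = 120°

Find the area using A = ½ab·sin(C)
A = ½·a·b·sin(C) = ½·9·18·sin(120°)
sin(120°) ≈ 0.866025
A ≈ ½·162·0.866025 = 81·0.866025 ≈ 70.1481

Area = 70.15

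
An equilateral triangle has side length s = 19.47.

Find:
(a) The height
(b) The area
(a) The height splits the triangle into two 30-60-90 halves: h = s·√3/2 = 19.47·1.73205/2 ≈ 33.723/2 ≈ 16.8615
(b) Area = (√3/4)·s² = (√3/4)·19.47² = (√3/4)·379.0809 ≈ 0.433013·379.0809 ≈ 164.147

Height = 16.86, Area = 164.1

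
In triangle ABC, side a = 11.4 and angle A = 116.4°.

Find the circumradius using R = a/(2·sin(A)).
R = a/(2·sin(A)) = 11.4/(2·sin(116.4°))
sin(116.4°) ≈ 0.895712
R ≈ 11.4/(2·0.895712) = 11.4/1.79142 ≈ 6.36365

R = 6.364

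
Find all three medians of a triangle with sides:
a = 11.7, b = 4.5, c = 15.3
Median formula: m_a = ½√(2b² + 2c² − a²) (and cyclically). a² = 136.89, b² = 20.25, c² = 234.09.
m_a = ½√(2·20.25 + 2·234.09 − 136.89) = ½√371.79 ≈ ½·19.2819 ≈ 9.64093
m_b = ½√(2·136.89 + 2·234.09 − 20.25) = ½√721.71 ≈ ½·26.8647 ≈ 13.4323
m_c = ½√(2·136.89 + 2·20.25 − 234.09) = ½√80.19 ≈ ½·8.95489 ≈ 4.47744

m_a = 9.641, m_b = 13.43, m_c = 4.477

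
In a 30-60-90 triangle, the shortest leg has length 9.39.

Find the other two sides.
In a 30-60-90 triangle the sides are in ratio 1 : √3 : 2 (short leg : long leg : hypotenuse).
Long leg = 9.39·√3 ≈ 9.39·1.73205 ≈ 16.264
Hypotenuse = 2·9.39 = 18.78

Long leg = 9.39√3 = 16.26, Hypotenuse = 18.78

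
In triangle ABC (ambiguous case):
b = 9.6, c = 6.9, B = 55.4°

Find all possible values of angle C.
b/sin(B) = c/sin(C)  ⇒  sin(C) = c·sin(B)/b = 6.9·sin(55.4°)/9.6
sin(55.4°) ≈ 0.823136
sin(C) ≈ 6.9·0.823136/9.6 ≈ 5.67964/9.6 ≈ 0.591629
Candidate 1: C₁ = arcsin(0.591629) ≈ 36.2727°  →  A = 180° − 55.4° − 36.2727° ≈ 88.3273° > 0, valid
Candidate 2: C₂ = 180° − C₁ ≈ 143.727°  →  A = 180° − 55.4° − 143.727° ≈ -19.1273° ≤ 0, not a valid triangle

C = 36.27° (one solution)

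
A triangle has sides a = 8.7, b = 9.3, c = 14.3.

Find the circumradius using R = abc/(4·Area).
First find the area with Heron's formula.
s = (8.7 + 9.3 + 14.3)/2 = 16.15
Area = √(s(s−a)(s−b)(s−c)) = √(16.15·7.45·6.85·1.85) ≈ √1524.72 ≈ 39.0477
abc = 8.7·9.3·14.3 = 1157.013
R = abc/(4·Area) ≈ 1157.013/(4·39.0477) = 1157.013/156.191 ≈ 7.40769

R = 7.408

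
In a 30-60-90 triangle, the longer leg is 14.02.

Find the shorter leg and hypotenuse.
In a 30-60-90 triangle the sides are in ratio 1 : √3 : 2, so short leg = long leg/√3 and hypotenuse = 2·(short leg).
Short leg = 14.02/√3 ≈ 14.02/1.73205 ≈ 8.09445
Hypotenuse = 2·8.09445 ≈ 16.1889

Short leg = 8.094, Hypotenuse = 16.19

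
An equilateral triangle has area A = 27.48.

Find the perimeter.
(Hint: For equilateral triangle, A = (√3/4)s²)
A = (√3/4)s²  ⇒  s² = 4A/√3 = 4·27.48/√3 = 109.92/1.73205 ≈ 63.4623
s ≈ √63.4623 ≈ 7.96633
Perimeter = 3s ≈ 3·7.96633 ≈ 23.899

Perimeter = 23.9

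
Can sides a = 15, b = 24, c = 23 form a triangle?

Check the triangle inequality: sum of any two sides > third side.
a + b vs c: 15 + 24 = 39 > 23  ✓
a + c vs b: 15 + 23 = 38 > 24  ✓
b + c vs a: 24 + 23 = 47 > 15  ✓

Yes, triangle inequality satisfied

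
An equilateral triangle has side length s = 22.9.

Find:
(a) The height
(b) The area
(a) The height splits the triangle into two 30-60-90 halves: h = s·√3/2 = 22.9·1.73205/2 ≈ 39.664/2 ≈ 19.832
(b) Area = (√3/4)·s² = (√3/4)·22.9² = (√3/4)·524.41 ≈ 0.433013·524.41 ≈ 227.076

Height = 19.83, Area = 227.1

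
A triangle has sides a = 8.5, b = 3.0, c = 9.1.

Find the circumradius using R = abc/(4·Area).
First find the area with Heron's formula.
s = (8.5 + 3.0 + 9.1)/2 = 10.3
Area = √(s(s−a)(s−b)(s−c)) = √(10.3·1.8·7.3·1.2) ≈ √162.41 ≈ 12.744
abc = 8.5·3.0·9.1 = 232.05
R = abc/(4·Area) ≈ 232.05/(4·12.744) = 232.05/50.9761 ≈ 4.55213

R = 4.552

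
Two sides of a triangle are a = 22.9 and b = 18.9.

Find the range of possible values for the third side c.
Triangle inequality: |a − b| < c < a + b
|a − b| = |22.9 − 18.9| = 4
a + b = 22.9 + 18.9 = 41.8

4 < c < 41.8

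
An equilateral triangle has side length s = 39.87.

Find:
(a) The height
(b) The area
(a) The height splits the triangle into two 30-60-90 halves: h = s·√3/2 = 39.87·1.73205/2 ≈ 69.0569/2 ≈ 34.5284
(b) Area = (√3/4)·s² = (√3/4)·39.87² = (√3/4)·1589.6169 ≈ 0.433013·1589.6169 ≈ 688.324

Height = 34.53, Area = 688.3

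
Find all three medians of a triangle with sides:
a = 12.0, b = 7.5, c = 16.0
Median formula: m_a = ½√(2b² + 2c² − a²) (and cyclically). a² = 144, b² = 56.25, c² = 256.
m_a = ½√(2·56.25 + 2·256 − 144) = ½√480.5 ≈ ½·21.9203 ≈ 10.9602
m_b = ½√(2·144 + 2·256 − 56.25) = ½√743.75 ≈ ½·27.2718 ≈ 13.6359
m_c = ½√(2·144 + 2·56.25 − 256) = ½√144.5 ≈ ½·12.0208 ≈ 6.01041

m_a = 10.96, m_b = 13.64, m_c = 6.01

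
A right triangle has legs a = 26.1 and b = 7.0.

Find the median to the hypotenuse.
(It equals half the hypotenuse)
Hypotenuse c = √(a² + b²) = √(681.21 + 49) = √730.21 ≈ 27.0224
Median to hypotenuse = c/2 ≈ 27.0224/2 ≈ 13.5112

Median = 13.51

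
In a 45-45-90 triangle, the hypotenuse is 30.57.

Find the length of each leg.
In a 45-45-90 triangle hypotenuse = leg·√2, so leg = hypotenuse/√2.
Leg = 30.57/√2 ≈ 30.57/1.41421 ≈ 21.6163

Each leg = 21.62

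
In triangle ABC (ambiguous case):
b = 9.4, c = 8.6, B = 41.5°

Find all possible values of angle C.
b/sin(B) = c/sin(C)  ⇒  sin(C) = c·sin(B)/b = 8.6·sin(41.5°)/9.4
sin(41.5°) ≈ 0.66262
sin(C) ≈ 8.6·0.66262/9.4 ≈ 5.69853/9.4 ≈ 0.606227
Candidate 1: C₁ = arcsin(0.606227) ≈ 37.3172°  →  A = 180° − 41.5° − 37.3172° ≈ 101.183° > 0, valid
Candidate 2: C₂ = 180° − C₁ ≈ 142.683°  →  A = 180° − 41.5° − 142.683° ≈ -4.1828° ≤ 0, not a valid triangle

C = 37.32° (one solution)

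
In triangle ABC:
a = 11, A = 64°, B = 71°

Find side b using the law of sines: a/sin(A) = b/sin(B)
a/sin(A) = b/sin(B)  ⇒  b = a·sin(B)/sin(A) = 11·sin(71°)/sin(64°)
sin(71°) ≈ 0.945519, sin(64°) ≈ 0.898794
b ≈ 11·0.945519/0.898794 ≈ 10.4007/0.898794 ≈ 11.5718

b = 11.57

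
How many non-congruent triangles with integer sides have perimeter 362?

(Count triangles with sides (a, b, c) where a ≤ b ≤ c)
Let a ≤ b ≤ c with a + b + c = 362. The only binding inequality is a + b > c, i.e. 362 − c > c, so c < 362/2; and c ≥ 362/3 since c is the largest side.
So 121 ≤ c ≤ 180. For each c, b runs from ⌈(362 − c)/2⌉ up to c (then a = 362 − b − c satisfies 1 ≤ a ≤ b automatically), giving c − ⌈(362 − c)/2⌉ + 1 choices.
Summing over c: 1 + 3 + 4 + 6 + … + 88 + 90  (60 terms, c = 121, …, 180) = 2730
Check (closed form: nearest integer to p²/48 for even p, (p+3)²/48 for odd p): 362²/48 = 131044/48 ≈ 2730.08 → 2730

2730 triangles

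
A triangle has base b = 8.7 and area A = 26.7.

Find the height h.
A = ½·b·h  ⇒  h = 2A/b = 2·26.7/8.7 = 53.4/8.7 ≈ 6.13793

h = 6.138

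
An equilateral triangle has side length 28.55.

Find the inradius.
r = Area/s with s the semi-perimeter.
Area = (√3/4)·28.55² = (√3/4)·815.1025 ≈ 0.433013·815.1025 ≈ 352.95
s = 3·28.55/2 = 42.825
r ≈ 352.95/42.825 ≈ 8.24168
(Equivalently r = side/(2√3) = 28.55/3.4641 ≈ 8.24168.)

r = 8.242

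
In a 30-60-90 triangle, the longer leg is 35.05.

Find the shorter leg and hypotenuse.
In a 30-60-90 triangle the sides are in ratio 1 : √3 : 2, so short leg = long leg/√3 and hypotenuse = 2·(short leg).
Short leg = 35.05/√3 ≈ 35.05/1.73205 ≈ 20.2361
Hypotenuse = 2·20.2361 ≈ 40.4723

Short leg = 20.24, Hypotenuse = 40.47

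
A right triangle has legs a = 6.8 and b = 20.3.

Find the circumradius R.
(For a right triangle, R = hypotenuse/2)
Hypotenuse c = √(a² + b²) = √(46.24 + 412.09) = √458.33 ≈ 21.4086
R = c/2 ≈ 21.4086/2 ≈ 10.7043

R = 10.7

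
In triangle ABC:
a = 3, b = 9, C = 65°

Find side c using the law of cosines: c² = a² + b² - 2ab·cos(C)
c² = 3² + 9² − 2·3·9·cos(65°)
cos(65°) ≈ 0.422618
c² ≈ 9 + 81 − 54·(0.422618) ≈ 90 − 22.8214 ≈ 67.1786
c ≈ √67.1786 ≈ 8.19626

c = 8.196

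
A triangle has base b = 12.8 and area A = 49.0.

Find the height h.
A = ½·b·h  ⇒  h = 2A/b = 2·49.0/12.8 = 98/12.8 ≈ 7.65625

h = 7.656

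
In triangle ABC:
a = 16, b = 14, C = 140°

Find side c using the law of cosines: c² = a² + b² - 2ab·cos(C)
c² = 16² + 14² − 2·16·14·cos(140°)
cos(140°) ≈ -0.766044
c² ≈ 256 + 196 − 448·(-0.766044) ≈ 452 + 343.188 ≈ 795.188
c ≈ √795.188 ≈ 28.1991

c = 28.2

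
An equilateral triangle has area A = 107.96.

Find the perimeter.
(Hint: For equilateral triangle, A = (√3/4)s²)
A = (√3/4)s²  ⇒  s² = 4A/√3 = 4·107.96/√3 = 431.84/1.73205 ≈ 249.323
s ≈ √249.323 ≈ 15.79
Perimeter = 3s ≈ 3·15.79 ≈ 47.3699

Perimeter = 47.37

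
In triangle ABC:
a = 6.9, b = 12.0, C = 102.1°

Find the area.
Two sides and the included angle (SAS): A = ½·a·b·sin(C) = ½·6.9·12.0·sin(102.1°)
sin(102.1°) ≈ 0.977783
A ≈ ½·82.8·0.977783 = 41.4·0.977783 ≈ 40.4802

Area = 40.48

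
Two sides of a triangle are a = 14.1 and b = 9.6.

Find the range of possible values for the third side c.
Triangle inequality: |a − b| < c < a + b
|a − b| = |14.1 − 9.6| = 4.5
a + b = 14.1 + 9.6 = 23.7

4.5 < c < 23.7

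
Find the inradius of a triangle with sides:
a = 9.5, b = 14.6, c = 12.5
r = Area/s where s is the semi-perimeter.
s = (9.5 + 14.6 + 12.5)/2 = 36.6/2 = 18.3
Area = √(s(s−a)(s−b)(s−c)) = √(18.3·8.8·3.7·5.8) ≈ √3455.92 ≈ 58.7871
r ≈ 58.7871/18.3 ≈ 3.21241

r = 3.212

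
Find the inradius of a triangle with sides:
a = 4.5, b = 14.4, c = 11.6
r = Area/s where s is the semi-perimeter.
s = (4.5 + 14.4 + 11.6)/2 = 30.5/2 = 15.25
Area = √(s(s−a)(s−b)(s−c)) = √(15.25·10.75·0.85·3.65) ≈ √508.616 ≈ 22.5525
r ≈ 22.5525/15.25 ≈ 1.47885

r = 1.479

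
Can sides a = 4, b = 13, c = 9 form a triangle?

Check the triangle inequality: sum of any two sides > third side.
a + b vs c: 4 + 13 = 17 > 9  ✓
a + c vs b: 4 + 9 = 13 ≤ 13  ✗
b + c vs a: 13 + 9 = 22 > 4  ✓

No: 4 + 9 = 13 is not > 13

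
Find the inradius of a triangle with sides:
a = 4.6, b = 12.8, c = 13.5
r = Area/s where s is the semi-perimeter.
s = (4.6 + 12.8 + 13.5)/2 = 30.9/2 = 15.45
Area = √(s(s−a)(s−b)(s−c)) = √(15.45·10.85·2.65·1.95) ≈ √866.241 ≈ 29.432
r ≈ 29.432/15.45 ≈ 1.90498

r = 1.905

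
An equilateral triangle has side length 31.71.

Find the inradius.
r = Area/s with s the semi-perimeter.
Area = (√3/4)·31.71² = (√3/4)·1005.5241 ≈ 0.433013·1005.5241 ≈ 435.405
s = 3·31.71/2 = 47.565
r ≈ 435.405/47.565 ≈ 9.15389
(Equivalently r = side/(2√3) = 31.71/3.4641 ≈ 9.15389.)

r = 9.154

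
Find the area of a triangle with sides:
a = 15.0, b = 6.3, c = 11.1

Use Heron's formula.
s = (15.0 + 6.3 + 11.1)/2 = 32.4/2 = 16.2
s − a = 1.2, s − b = 9.9, s − c = 5.1
s(s−a)(s−b)(s−c) = 16.2·1.2·9.9·5.1 ≈ 981.526
Area = √981.526 ≈ 31.3293

Area = 31.33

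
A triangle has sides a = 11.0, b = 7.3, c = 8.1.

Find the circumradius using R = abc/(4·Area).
First find the area with Heron's formula.
s = (11.0 + 7.3 + 8.1)/2 = 13.2
Area = √(s(s−a)(s−b)(s−c)) = √(13.2·2.2·5.9·5.1) ≈ √873.814 ≈ 29.5603
abc = 11.0·7.3·8.1 = 650.43
R = abc/(4·Area) ≈ 650.43/(4·29.5603) = 650.43/118.241 ≈ 5.50087

R = 5.501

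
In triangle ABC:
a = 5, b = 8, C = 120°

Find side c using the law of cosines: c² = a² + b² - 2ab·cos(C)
c² = 5² + 8² − 2·5·8·cos(120°)
cos(120°) ≈ -0.5
c² ≈ 25 + 64 − 80·(-0.5) ≈ 89 + 40 ≈ 129
c ≈ √129 ≈ 11.3578

c = 11.36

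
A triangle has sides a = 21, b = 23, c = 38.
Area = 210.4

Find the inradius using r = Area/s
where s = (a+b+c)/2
s = (21 + 23 + 38)/2 = 82/2 = 41
r = Area/s = 210.4/41 ≈ 5.13171

r = 5.132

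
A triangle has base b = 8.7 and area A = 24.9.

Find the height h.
A = ½·b·h  ⇒  h = 2A/b = 2·24.9/8.7 = 49.8/8.7 ≈ 5.72414

h = 5.724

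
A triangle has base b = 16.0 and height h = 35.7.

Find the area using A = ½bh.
A = ½·b·h = ½·16.0·35.7 = ½·571.2 = 285.6

Area = 285.6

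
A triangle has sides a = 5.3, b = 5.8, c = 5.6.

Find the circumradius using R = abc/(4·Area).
First find the area with Heron's formula.
s = (5.3 + 5.8 + 5.6)/2 = 8.35
Area = √(s(s−a)(s−b)(s−c)) = √(8.35·3.05·2.55·2.75) ≈ √178.591 ≈ 13.3638
abc = 5.3·5.8·5.6 = 172.144
R = abc/(4·Area) ≈ 172.144/(4·13.3638) = 172.144/53.4552 ≈ 3.22034

R = 3.22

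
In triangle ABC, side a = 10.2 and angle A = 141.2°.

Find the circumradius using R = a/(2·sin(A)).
R = a/(2·sin(A)) = 10.2/(2·sin(141.2°))
sin(141.2°) ≈ 0.626604
R ≈ 10.2/(2·0.626604) = 10.2/1.25321 ≈ 8.13911

R = 8.139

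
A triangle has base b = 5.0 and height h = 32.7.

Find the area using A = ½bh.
A = ½·b·h = ½·5.0·32.7 = ½·163.5 = 81.75

Area = 81.75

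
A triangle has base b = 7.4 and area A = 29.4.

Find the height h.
A = ½·b·h  ⇒  h = 2A/b = 2·29.4/7.4 = 58.8/7.4 ≈ 7.94595

h = 7.946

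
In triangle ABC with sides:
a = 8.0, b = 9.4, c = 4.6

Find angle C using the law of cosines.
c² = a² + b² − 2ab·cos(C)  ⇒  cos(C) = (a² + b² − c²)/(2ab)
cos(C) = (8.0² + 9.4² − 4.6²)/(2·8.0·9.4) = (64 + 88.36 − 21.16)/150.4 = 131.2/150.4 ≈ 0.87234
C = arccos(0.87234) ≈ 29.2682°

C = 29.27°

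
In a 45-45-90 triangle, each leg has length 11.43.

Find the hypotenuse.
In a 45-45-90 triangle the sides are in ratio 1 : 1 : √2, so hypotenuse = leg·√2.
Hypotenuse = 11.43·√2 ≈ 11.43·1.41421 ≈ 16.1645

Hypotenuse = 11.43√2 = 16.16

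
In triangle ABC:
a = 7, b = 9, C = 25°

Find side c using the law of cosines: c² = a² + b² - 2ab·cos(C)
c² = 7² + 9² − 2·7·9·cos(25°)
cos(25°) ≈ 0.906308
c² ≈ 49 + 81 − 126·(0.906308) ≈ 130 − 114.195 ≈ 15.8052
c ≈ √15.8052 ≈ 3.97558

c = 3.976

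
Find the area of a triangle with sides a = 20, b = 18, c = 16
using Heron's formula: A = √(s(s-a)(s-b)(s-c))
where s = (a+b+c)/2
s = (20 + 18 + 16)/2 = 54/2 = 27
s − a = 7, s − b = 9, s − c = 11
s(s−a)(s−b)(s−c) = 27·7·9·11 = 18711
Area = √18711 ≈ 136.788

s = 27.0, Area = 136.8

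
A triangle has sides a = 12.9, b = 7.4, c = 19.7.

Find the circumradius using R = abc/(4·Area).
First find the area with Heron's formula.
s = (12.9 + 7.4 + 19.7)/2 = 20
Area = √(s(s−a)(s−b)(s−c)) = √(20·7.1·12.6·0.3) ≈ √536.76 ≈ 23.1681
abc = 12.9·7.4·19.7 = 1880.562
R = abc/(4·Area) ≈ 1880.562/(4·23.1681) = 1880.562/92.6723 ≈ 20.2926

R = 20.29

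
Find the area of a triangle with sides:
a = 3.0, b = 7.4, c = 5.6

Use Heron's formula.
s = (3.0 + 7.4 + 5.6)/2 = 16/2 = 8
s − a = 5, s − b = 0.6, s − c = 2.4
s(s−a)(s−b)(s−c) = 8·5·0.6·2.4 ≈ 57.6
Area = √57.6 ≈ 7.58947

Area = 7.589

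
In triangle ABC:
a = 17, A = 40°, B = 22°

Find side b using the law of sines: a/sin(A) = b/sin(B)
a/sin(A) = b/sin(B)  ⇒  b = a·sin(B)/sin(A) = 17·sin(22°)/sin(40°)
sin(22°) ≈ 0.374607, sin(40°) ≈ 0.642788
b ≈ 17·0.374607/0.642788 ≈ 6.36831/0.642788 ≈ 9.90733

b = 9.907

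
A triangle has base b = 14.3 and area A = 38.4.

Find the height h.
A = ½·b·h  ⇒  h = 2A/b = 2·38.4/14.3 = 76.8/14.3 ≈ 5.37063

h = 5.371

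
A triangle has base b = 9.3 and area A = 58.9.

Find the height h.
A = ½·b·h  ⇒  h = 2A/b = 2·58.9/9.3 = 117.8/9.3 ≈ 12.6667

h = 12.67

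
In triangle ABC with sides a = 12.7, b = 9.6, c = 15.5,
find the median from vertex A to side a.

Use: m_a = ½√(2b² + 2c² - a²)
m_a = ½√(2·9.6² + 2·15.5² − 12.7²) = ½√(2·92.16 + 2·240.25 − 161.29) = ½√(184.32 + 480.5 − 161.29) = ½√503.53
√503.53 ≈ 22.4395, so m_a ≈ 11.2197

m_a = 11.22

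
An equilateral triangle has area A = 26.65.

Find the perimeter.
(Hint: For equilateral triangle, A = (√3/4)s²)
A = (√3/4)s²  ⇒  s² = 4A/√3 = 4·26.65/√3 = 106.6/1.73205 ≈ 61.5455
s ≈ √61.5455 ≈ 7.8451
Perimeter = 3s ≈ 3·7.8451 ≈ 23.5353

Perimeter = 23.54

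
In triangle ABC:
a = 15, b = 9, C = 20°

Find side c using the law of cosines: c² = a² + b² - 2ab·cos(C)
c² = 15² + 9² − 2·15·9·cos(20°)
cos(20°) ≈ 0.939693
c² ≈ 225 + 81 − 270·(0.939693) ≈ 306 − 253.717 ≈ 52.283
c ≈ √52.283 ≈ 7.2307

c = 7.231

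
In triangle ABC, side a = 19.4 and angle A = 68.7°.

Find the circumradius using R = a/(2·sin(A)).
R = a/(2·sin(A)) = 19.4/(2·sin(68.7°))
sin(68.7°) ≈ 0.931691
R ≈ 19.4/(2·0.931691) = 19.4/1.86338 ≈ 10.4112

R = 10.41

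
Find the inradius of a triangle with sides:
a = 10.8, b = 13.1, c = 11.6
r = Area/s where s is the semi-perimeter.
s = (10.8 + 13.1 + 11.6)/2 = 35.5/2 = 17.75
Area = √(s(s−a)(s−b)(s−c)) = √(17.75·6.95·4.65·6.15) ≈ √3527.86 ≈ 59.3958
r ≈ 59.3958/17.75 ≈ 3.34624

r = 3.346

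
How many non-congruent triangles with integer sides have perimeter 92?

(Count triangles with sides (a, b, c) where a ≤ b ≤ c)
Let a ≤ b ≤ c with a + b + c = 92. The only binding inequality is a + b > c, i.e. 92 − c > c, so c < 92/2; and c ≥ 92/3 since c is the largest side.
So 31 ≤ c ≤ 45. For each c, b runs from ⌈(92 − c)/2⌉ up to c (then a = 92 − b − c satisfies 1 ≤ a ≤ b automatically), giving c − ⌈(92 − c)/2⌉ + 1 choices.
Summing over c: 1 + 3 + 4 + 6 + … + 21 + 22  (15 terms, c = 31, …, 45) = 176
Check (closed form: nearest integer to p²/48 for even p, (p+3)²/48 for odd p): 92²/48 = 8464/48 ≈ 176.33 → 176

176 triangles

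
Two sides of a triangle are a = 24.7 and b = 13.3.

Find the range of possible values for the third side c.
Triangle inequality: |a − b| < c < a + b
|a − b| = |24.7 − 13.3| = 11.4
a + b = 24.7 + 13.3 = 38

11.4 < c < 38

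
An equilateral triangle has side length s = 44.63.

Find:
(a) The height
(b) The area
(a) The height splits the triangle into two 30-60-90 halves: h = s·√3/2 = 44.63·1.73205/2 ≈ 77.3014/2 ≈ 38.6507
(b) Area = (√3/4)·s² = (√3/4)·44.63² = (√3/4)·1991.8369 ≈ 0.433013·1991.8369 ≈ 862.491

Height = 38.65, Area = 862.5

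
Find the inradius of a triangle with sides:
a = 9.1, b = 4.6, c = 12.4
r = Area/s where s is the semi-perimeter.
s = (9.1 + 4.6 + 12.4)/2 = 26.1/2 = 13.05
Area = √(s(s−a)(s−b)(s−c)) = √(13.05·3.95·8.45·0.65) ≈ √283.125 ≈ 16.8263
r ≈ 16.8263/13.05 ≈ 1.28937

r = 1.289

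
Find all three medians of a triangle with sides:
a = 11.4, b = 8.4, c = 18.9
Median formula: m_a = ½√(2b² + 2c² − a²) (and cyclically). a² = 129.96, b² = 70.56, c² = 357.21.
m_a = ½√(2·70.56 + 2·357.21 − 129.96) = ½√725.58 ≈ ½·26.9366 ≈ 13.4683
m_b = ½√(2·129.96 + 2·357.21 − 70.56) = ½√903.78 ≈ ½·30.0629 ≈ 15.0315
m_c = ½√(2·129.96 + 2·70.56 − 357.21) = ½√43.83 ≈ ½·6.62042 ≈ 3.31021

m_a = 13.47, m_b = 15.03, m_c = 3.31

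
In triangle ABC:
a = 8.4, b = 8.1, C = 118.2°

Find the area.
Two sides and the included angle (SAS): A = ½·a·b·sin(C) = ½·8.4·8.1·sin(118.2°)
sin(118.2°) ≈ 0.881303
A ≈ ½·68.04·0.881303 = 34.02·0.881303 ≈ 29.9819

Area = 29.98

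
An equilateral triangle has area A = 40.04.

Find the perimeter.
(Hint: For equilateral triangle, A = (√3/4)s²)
A = (√3/4)s²  ⇒  s² = 4A/√3 = 4·40.04/√3 = 160.16/1.73205 ≈ 92.4684
s ≈ √92.4684 ≈ 9.61605
Perimeter = 3s ≈ 3·9.61605 ≈ 28.8482

Perimeter = 28.85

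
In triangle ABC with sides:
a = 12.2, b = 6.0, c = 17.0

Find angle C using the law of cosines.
c² = a² + b² − 2ab·cos(C)  ⇒  cos(C) = (a² + b² − c²)/(2ab)
cos(C) = (12.2² + 6.0² − 17.0²)/(2·12.2·6.0) = (148.84 + 36 − 289)/146.4 = -104.16/146.4 ≈ -0.711475
C = arccos(-0.711475) ≈ 135.355°

C = 135.4°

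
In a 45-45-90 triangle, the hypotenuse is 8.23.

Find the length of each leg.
In a 45-45-90 triangle hypotenuse = leg·√2, so leg = hypotenuse/√2.
Leg = 8.23/√2 ≈ 8.23/1.41421 ≈ 5.81949

Each leg = 5.819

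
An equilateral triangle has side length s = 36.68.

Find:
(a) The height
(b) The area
(a) The height splits the triangle into two 30-60-90 halves: h = s·√3/2 = 36.68·1.73205/2 ≈ 63.5316/2 ≈ 31.7658
(b) Area = (√3/4)·s² = (√3/4)·36.68² = (√3/4)·1345.4224 ≈ 0.433013·1345.4224 ≈ 582.585

Height = 31.77, Area = 582.6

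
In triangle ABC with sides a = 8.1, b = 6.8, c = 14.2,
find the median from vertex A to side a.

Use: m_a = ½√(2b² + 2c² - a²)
m_a = ½√(2·6.8² + 2·14.2² − 8.1²) = ½√(2·46.24 + 2·201.64 − 65.61) = ½√(92.48 + 403.28 − 65.61) = ½√430.15
√430.15 ≈ 20.7401, so m_a ≈ 10.37

m_a = 10.37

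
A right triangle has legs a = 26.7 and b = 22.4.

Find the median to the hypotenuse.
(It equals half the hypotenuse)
Hypotenuse c = √(a² + b²) = √(712.89 + 501.76) = √1214.65 ≈ 34.8518
Median to hypotenuse = c/2 ≈ 34.8518/2 ≈ 17.4259

Median = 17.43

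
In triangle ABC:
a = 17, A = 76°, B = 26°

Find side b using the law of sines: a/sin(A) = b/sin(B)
a/sin(A) = b/sin(B)  ⇒  b = a·sin(B)/sin(A) = 17·sin(26°)/sin(76°)
sin(26°) ≈ 0.438371, sin(76°) ≈ 0.970296
b ≈ 17·0.438371/0.970296 ≈ 7.45231/0.970296 ≈ 7.68045

b = 7.68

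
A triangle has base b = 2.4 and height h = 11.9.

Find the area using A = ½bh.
A = ½·b·h = ½·2.4·11.9 = ½·28.56 = 14.28

Area = 14.28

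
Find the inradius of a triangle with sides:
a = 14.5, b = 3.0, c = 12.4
r = Area/s where s is the semi-perimeter.
s = (14.5 + 3.0 + 12.4)/2 = 29.9/2 = 14.95
Area = √(s(s−a)(s−b)(s−c)) = √(14.95·0.45·11.95·2.55) ≈ √205.004 ≈ 14.318
r ≈ 14.318/14.95 ≈ 0.957723

r = 0.9577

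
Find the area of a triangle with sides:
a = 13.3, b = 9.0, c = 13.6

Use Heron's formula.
s = (13.3 + 9.0 + 13.6)/2 = 35.9/2 = 17.95
s − a = 4.65, s − b = 8.95, s − c = 4.35
s(s−a)(s−b)(s−c) = 17.95·4.65·8.95·4.35 ≈ 3249.6
Area = √3249.6 ≈ 57.0052

Area = 57.01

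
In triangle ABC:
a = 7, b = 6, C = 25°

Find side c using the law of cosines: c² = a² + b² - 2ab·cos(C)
c² = 7² + 6² − 2·7·6·cos(25°)
cos(25°) ≈ 0.906308
c² ≈ 49 + 36 − 84·(0.906308) ≈ 85 − 76.1299 ≈ 8.87015
c ≈ √8.87015 ≈ 2.97828

c = 2.978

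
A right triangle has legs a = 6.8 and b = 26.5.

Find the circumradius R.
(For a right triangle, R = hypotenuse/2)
Hypotenuse c = √(a² + b²) = √(46.24 + 702.25) = √748.49 ≈ 27.3585
R = c/2 ≈ 27.3585/2 ≈ 13.6793

R = 13.68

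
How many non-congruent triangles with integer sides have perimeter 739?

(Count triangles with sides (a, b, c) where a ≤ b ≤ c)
Let a ≤ b ≤ c with a + b + c = 739. The only binding inequality is a + b > c, i.e. 739 − c > c, so c < 739/2; and c ≥ 739/3 since c is the largest side.
So 247 ≤ c ≤ 369. For each c, b runs from ⌈(739 − c)/2⌉ up to c (then a = 739 − b − c satisfies 1 ≤ a ≤ b automatically), giving c − ⌈(739 − c)/2⌉ + 1 choices.
Summing over c: 2 + 3 + 5 + 6 + … + 183 + 185  (123 terms, c = 247, …, 369) = 11470
Check (closed form: nearest integer to p²/48 for even p, (p+3)²/48 for odd p): (739+3)²/48 = 742²/48 = 550564/48 ≈ 11470.08 → 11470

11470 triangles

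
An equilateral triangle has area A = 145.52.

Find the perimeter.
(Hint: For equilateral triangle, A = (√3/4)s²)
A = (√3/4)s²  ⇒  s² = 4A/√3 = 4·145.52/√3 = 582.08/1.73205 ≈ 336.064
s ≈ √336.064 ≈ 18.332
Perimeter = 3s ≈ 3·18.332 ≈ 54.9961

Perimeter = 55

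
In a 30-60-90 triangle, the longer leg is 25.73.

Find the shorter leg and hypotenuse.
In a 30-60-90 triangle the sides are in ratio 1 : √3 : 2, so short leg = long leg/√3 and hypotenuse = 2·(short leg).
Short leg = 25.73/√3 ≈ 25.73/1.73205 ≈ 14.8552
Hypotenuse = 2·14.8552 ≈ 29.7104

Short leg = 14.86, Hypotenuse = 29.71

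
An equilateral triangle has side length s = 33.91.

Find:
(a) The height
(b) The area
(a) The height splits the triangle into two 30-60-90 halves: h = s·√3/2 = 33.91·1.73205/2 ≈ 58.7338/2 ≈ 29.3669
(b) Area = (√3/4)·s² = (√3/4)·33.91² = (√3/4)·1149.8881 ≈ 0.433013·1149.8881 ≈ 497.916

Height = 29.37, Area = 497.9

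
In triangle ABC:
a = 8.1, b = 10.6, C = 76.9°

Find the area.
Two sides and the included angle (SAS): A = ½·a·b·sin(C) = ½·8.1·10.6·sin(76.9°)
sin(76.9°) ≈ 0.973976
A ≈ ½·85.86·0.973976 = 42.93·0.973976 ≈ 41.8128

Area = 41.81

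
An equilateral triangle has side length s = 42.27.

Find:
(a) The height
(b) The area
(a) The height splits the triangle into two 30-60-90 halves: h = s·√3/2 = 42.27·1.73205/2 ≈ 73.2138/2 ≈ 36.6069
(b) Area = (√3/4)·s² = (√3/4)·42.27² = (√3/4)·1786.7529 ≈ 0.433013·1786.7529 ≈ 773.687

Height = 36.61, Area = 773.7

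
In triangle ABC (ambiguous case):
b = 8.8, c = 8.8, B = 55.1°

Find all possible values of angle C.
b/sin(B) = c/sin(C)  ⇒  sin(C) = c·sin(B)/b = 8.8·sin(55.1°)/8.8
sin(55.1°) ≈ 0.820152
sin(C) ≈ 8.8·0.820152/8.8 ≈ 7.21734/8.8 ≈ 0.820152
Candidate 1: C₁ = arcsin(0.820152) ≈ 55.1°  →  A = 180° − 55.1° − 55.1° ≈ 69.8° > 0, valid
Candidate 2: C₂ = 180° − C₁ ≈ 124.9°  →  A = 180° − 55.1° − 124.9° ≈ 0° ≤ 0, not a valid triangle

C = 55.1° (one solution)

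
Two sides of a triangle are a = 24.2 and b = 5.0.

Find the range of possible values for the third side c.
Triangle inequality: |a − b| < c < a + b
|a − b| = |24.2 − 5.0| = 19.2
a + b = 24.2 + 5.0 = 29.2

19.2 < c < 29.2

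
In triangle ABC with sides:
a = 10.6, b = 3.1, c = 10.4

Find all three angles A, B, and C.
Law of cosines for each angle (a² = 112.36, b² = 9.61, c² = 108.16):
cos(A) = (b² + c² − a²)/(2bc) = (9.61 + 108.16 − 112.36)/(2·3.1·10.4) = 5.41/64.48 ≈ 0.083902  ⇒  A ≈ 85.1871°
cos(B) = (a² + c² − b²)/(2ac) = (112.36 + 108.16 − 9.61)/(2·10.6·10.4) = 210.91/220.48 ≈ 0.956595  ⇒  B ≈ 16.9431°
cos(C) = (a² + b² − c²)/(2ab) = (112.36 + 9.61 − 108.16)/(2·10.6·3.1) = 13.81/65.72 ≈ 0.210134  ⇒  C ≈ 77.8698°
Check: A + B + C ≈ 180°

A = 85.19°, B = 16.94°, C = 77.87°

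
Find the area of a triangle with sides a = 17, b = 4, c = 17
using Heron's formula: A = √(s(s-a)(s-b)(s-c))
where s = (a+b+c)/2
s = (17 + 4 + 17)/2 = 38/2 = 19
s − a = 2, s − b = 15, s − c = 2
s(s−a)(s−b)(s−c) = 19·2·15·2 = 1140
Area = √1140 ≈ 33.7639

s = 19.0, Area = 33.76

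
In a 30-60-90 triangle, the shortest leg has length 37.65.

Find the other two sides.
In a 30-60-90 triangle the sides are in ratio 1 : √3 : 2 (short leg : long leg : hypotenuse).
Long leg = 37.65·√3 ≈ 37.65·1.73205 ≈ 65.2117
Hypotenuse = 2·37.65 = 75.3

Long leg = 37.65√3 = 65.21, Hypotenuse = 75.3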